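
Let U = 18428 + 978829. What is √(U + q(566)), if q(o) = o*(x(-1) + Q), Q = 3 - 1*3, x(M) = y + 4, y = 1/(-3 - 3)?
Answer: 2*√2248710/3 ≈ 999.71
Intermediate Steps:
U = 997257
y = -⅙ (y = 1/(-6) = -⅙ ≈ -0.16667)
x(M) = 23/6 (x(M) = -⅙ + 4 = 23/6)
Q = 0 (Q = 3 - 3 = 0)
q(o) = 23*o/6 (q(o) = o*(23/6 + 0) = o*(23/6) = 23*o/6)
√(U + q(566)) = √(997257 + (23/6)*566) = √(997257 + 6509/3) = √(2998280/3) = 2*√2248710/3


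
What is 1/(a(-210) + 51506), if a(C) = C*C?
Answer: 1/95606 ≈ 1.0460e-5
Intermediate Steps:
a(C) = C²
1/(a(-210) + 51506) = 1/((-210)² + 51506) = 1/(44100 + 51506) = 1/95606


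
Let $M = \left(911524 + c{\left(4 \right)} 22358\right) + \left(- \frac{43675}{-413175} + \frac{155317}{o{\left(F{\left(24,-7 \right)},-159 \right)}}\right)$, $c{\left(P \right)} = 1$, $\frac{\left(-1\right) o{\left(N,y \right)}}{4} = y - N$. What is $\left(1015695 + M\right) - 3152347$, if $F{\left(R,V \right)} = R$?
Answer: $- \frac{4849419801139}{4032588} \approx -1.2026 \cdot 10^{6}$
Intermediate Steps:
$o{\left(N,y \right)} = - 4 y + 4 N$ ($o{\left(N,y \right)} = - 4 \left(y - N\right) = - 4 y + 4 N$)
$M = \frac{3766817414237}{4032588}$ ($M = \left(911524 + 1 \cdot 22358\right) - \left(- \frac{1747}{16527} - \frac{155317}{\left(-4\right) \left(-159\right) + 4 \cdot 24}\right) = \left(911524 + 22358\right) - \left(- \frac{1747}{16527} - \frac{155317}{636 + 96}\right) = 933882 + \left(\frac{1747}{16527} + \frac{155317}{732}\right) = 933882 + \frac{856067621}{4032588} = \frac{3766817414237}{4032588} \approx 9.3409 \cdot 10^{5}$)
$\left(1015695 + M\right) - 3152347 = \left(1015695 + \frac{3766817414237}{4032588}\right) - 3152347 = \frac{7862696882897}{4032588} - 3152347 = - \frac{4849419801139}{4032588}$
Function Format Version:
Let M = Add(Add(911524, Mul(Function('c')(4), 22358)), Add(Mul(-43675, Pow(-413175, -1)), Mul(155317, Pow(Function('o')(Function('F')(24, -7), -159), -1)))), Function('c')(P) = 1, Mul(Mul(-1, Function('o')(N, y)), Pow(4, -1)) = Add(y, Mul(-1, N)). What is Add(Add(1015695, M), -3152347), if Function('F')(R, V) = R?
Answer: Rational(-4849419801139, 4032588) ≈ -1.2026e+6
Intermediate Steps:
Function('o')(N, y) = Add(Mul(-4, y), Mul(4, N)) (Function('o')(N, y) = Mul(-4, Add(y, Mul(-1, N))) = Add(Mul(-4, y), Mul(4, N)))
M = Rational(3766817414237, 4032588) (M = Add(Add(911524, Mul(1, 22358)), Add(Mul(-43675, Pow(-413175, -1)), Mul(155317, Pow(Add(Mul(-4, -159), Mul(4, 24)), -1)))) = Add(Add(911524, 22358), Add(Mul(-43675, Rational(-1, 413175)), Mul(155317, Pow(Add(636, 96), -1)))) = Add(933882, Add(Rational(1747, 16527), Mul(155317, Pow(732, -1)))) = Add(933882, Add(Rational(1747, 16527), Mul(155317, Rational(1, 732)))) = Add(933882, Add(Rational(1747, 16527), Rational(155317, 732))) = Add(933882, Rational(856067621, 4032588)) = Rational(3766817414237, 4032588) ≈ 9.3409e+5)
Add(Add(1015695, M), -3152347) = Add(Add(1015695, Rational(3766817414237, 4032588)), -3152347) = Add(Rational(7862696882897, 4032588), -3152347) = Rational(-4849419801139, 4032588)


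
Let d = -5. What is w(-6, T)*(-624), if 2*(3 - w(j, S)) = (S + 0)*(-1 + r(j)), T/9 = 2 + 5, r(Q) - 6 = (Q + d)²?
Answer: 2474784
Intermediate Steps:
r(Q) = 6 + (-5 + Q)² (r(Q) = 6 + (Q - 5)² = 6 + (-5 + Q)²)
T = 63 (T = 9*(2 + 5) = 9*7 = 63)
w(j, S) = 3 - S*(5 + (-5 + j)²)/2 (w(j, S) = 3 - (S + 0)*(-1 + (6 + (-5 + j)²))/2 = 3 - S*(5 + (-5 + j)²)/2)
w(-6, T)*(-624) = (3 + (½)*63 - ½*63*(6 + (-5 - 6)²))*(-624) = (3 + 63/2 - ½*63*(6 + (-11)²))*(-624) = (3 + 63/2 - ½*63*(6 + 121))*(-624) = (3 + 63/2 - ½*63*127)*(-624) = (3 + 63/2 - 8001/2)*(-624) = -3966*(-624) = 2474784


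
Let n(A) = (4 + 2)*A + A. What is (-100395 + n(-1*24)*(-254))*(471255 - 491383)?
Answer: 1161848544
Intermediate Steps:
n(A) = 7*A (n(A) = 6*A + A = 7*A)
(-100395 + n(-1*24)*(-254))*(471255 - 491383) = (-100395 + (7*(-1*24))*(-254))*(471255 - 491383) = (-100395 + (7*(-24))*(-254))*(-20128) = (-100395 - 168*(-254))*(-20128) = (-100395 + 42672)*(-20128) = -57723*(-20128) = 1161848544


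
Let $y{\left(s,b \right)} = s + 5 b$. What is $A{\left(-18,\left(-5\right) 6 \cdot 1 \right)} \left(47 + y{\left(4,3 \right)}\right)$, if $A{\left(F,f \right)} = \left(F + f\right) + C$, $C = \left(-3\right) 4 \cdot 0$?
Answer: $-3168$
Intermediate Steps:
$C = 0$ ($C = \left(-12\right) 0 = 0$)
$A{\left(F,f \right)} = F + f$ ($A{\left(F,f \right)} = \left(F + f\right) + 0 = F + f$)
$A{\left(-18,\left(-5\right) 6 \cdot 1 \right)} \left(47 + y{\left(4,3 \right)}\right) = \left(-18 + \left(-5\right) 6 \cdot 1\right) \left(47 + \left(4 + 5 \cdot 3\right)\right) = \left(-18 - 30\right) \left(47 + \left(4 + 15\right)\right) = \left(-18 - 30\right) \left(47 + 19\right) = \left(-48\right) 66 = -3168$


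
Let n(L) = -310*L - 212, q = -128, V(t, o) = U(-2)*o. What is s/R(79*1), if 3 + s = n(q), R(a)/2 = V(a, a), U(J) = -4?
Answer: -39465/632 ≈ -62.445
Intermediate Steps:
V(t, o) = -4*o
R(a) = -8*a (R(a) = 2*(-4*a) = -8*a)
n(L) = -212 - 310*L
s = 39465 (s = -3 + (-212 - 310*(-128)) = -3 + (-212 + 39680) = -3 + 39468 = 39465)
s/R(79*1) = 39465/((-632)) = 39465/((-8*79)) = 39465/(-632) = 39465*(-1/632) = -39465/632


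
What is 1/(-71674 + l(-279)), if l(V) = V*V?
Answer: 1/6167 ≈ 0.00016215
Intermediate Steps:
l(V) = V**2
1/(-71674 + l(-279)) = 1/(-71674 + (-279)**2) = 1/(-71674 + 77841) = 1/6167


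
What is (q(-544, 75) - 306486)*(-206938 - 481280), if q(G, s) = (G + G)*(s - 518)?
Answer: -120780882564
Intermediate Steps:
q(G, s) = 2*G*(-518 + s) (q(G, s) = (2*G)*(-518 + s) = 2*G*(-518 + s))
(q(-544, 75) - 306486)*(-206938 - 481280) = (2*(-544)*(-518 + 75) - 306486)*(-206938 - 481280) = (2*(-544)*(-443) - 306486)*(-688218) = (481984 - 306486)*(-688218) = 175498*(-688218) = -120780882564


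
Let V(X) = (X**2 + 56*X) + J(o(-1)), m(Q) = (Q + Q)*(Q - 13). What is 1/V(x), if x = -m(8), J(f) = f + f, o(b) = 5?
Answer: 1/10890 ≈ 9.1827e-5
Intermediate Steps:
m(Q) = 2*Q*(-13 + Q) (m(Q) = (2*Q)*(-13 + Q) = 2*Q*(-13 + Q))
J(f) = 2*f
x = 80 (x = -2*8*(-13 + 8) = -2*8*(-5) = -1*(-80) = 80)
V(X) = 10 + X**2 + 56*X (V(X) = (X**2 + 56*X) + 2*5 = (X**2 + 56*X) + 10 = 10 + X**2 + 56*X)
1/V(x) = 1/(10 + 80**2 + 56*80) = 1/(10 + 6400 + 4480) = 1/10890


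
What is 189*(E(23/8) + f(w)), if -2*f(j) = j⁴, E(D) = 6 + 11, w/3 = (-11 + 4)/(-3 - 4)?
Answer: -8883/2 ≈ -4441.5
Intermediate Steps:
w = 3 (w = 3*((-11 + 4)/(-3 - 4)) = 3*(-7/(-7)) = 3*(-7*(-⅐)) = 3*1 = 3)
E(D) = 17
f(j) = -j⁴/2
189*(E(23/8) + f(w)) = 189*(17 - ½*3⁴) = 189*(17 - ½*81) = 189*(17 - 81/2) = 189*(-47/2) = -8883/2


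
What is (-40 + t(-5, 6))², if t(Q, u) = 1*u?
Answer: 1156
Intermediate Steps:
t(Q, u) = u
(-40 + t(-5, 6))² = (-40 + 6)² = (-34)² = 1156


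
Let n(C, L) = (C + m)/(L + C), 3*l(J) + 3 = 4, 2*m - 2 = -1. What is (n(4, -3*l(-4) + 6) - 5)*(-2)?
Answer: 9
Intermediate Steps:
m = 1/2 (m = 1 + (1/2)*(-1) = 1 - 1/2 = 1/2 ≈ 0.50000)
l(J) = 1/3 (l(J) = -1 + (1/3)*4 = -1 + 4/3 = 1/3)
n(C, L) = (1/2 + C)/(C + L) (n(C, L) = (C + 1/2)/(L + C) = (1/2 + C)/(C + L))
(n(4, -3*l(-4) + 6) - 5)*(-2) = ((1/2 + 4)/(4 + (-3*1/3 + 6)) - 5)*(-2) = ((9/2)/(4 + (-1 + 6)) - 5)*(-2) = ((9/2)/(4 + 5) - 5)*(-2) = ((9/2)/9 - 5)*(-2) = ((1/9)*(9/2) - 5)*(-2) = (1/2 - 5)*(-2) = -9/2*(-2) = 9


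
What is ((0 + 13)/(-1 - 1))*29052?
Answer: -188838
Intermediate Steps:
((0 + 13)/(-1 - 1))*29052 = (13/(-2))*29052 = (13*(-½))*29052 = -13/2*29052 = -188838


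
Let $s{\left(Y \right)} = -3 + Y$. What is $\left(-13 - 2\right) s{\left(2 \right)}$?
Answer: $15$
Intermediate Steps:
$\left(-13 - 2\right) s{\left(2 \right)} = \left(-13 - 2\right) \left(-3 + 2\right) = \left(-15\right) \left(-1\right) = 15$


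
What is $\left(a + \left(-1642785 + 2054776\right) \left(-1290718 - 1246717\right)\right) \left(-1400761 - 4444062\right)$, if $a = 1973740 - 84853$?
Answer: $6110169163053836954$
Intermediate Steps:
$a = 1888887$ ($a = 1973740 - 84853 = 1888887$)
$\left(a + \left(-1642785 + 2054776\right) \left(-1290718 - 1246717\right)\right) \left(-1400761 - 4444062\right) = \left(1888887 + \left(-1642785 + 2054776\right) \left(-1290718 - 1246717\right)\right) \left(-1400761 - 4444062\right) = \left(1888887 + 411991 \left(-2537435\right)\right) \left(-5844823\right) = \left(1888887 - 1045400383085\right) \left(-5844823\right) = \left(-1045398494198\right) \left(-5844823\right) = 6110169163053836954$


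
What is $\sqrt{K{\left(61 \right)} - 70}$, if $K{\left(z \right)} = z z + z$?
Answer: $8 \sqrt{58} \approx 60.926$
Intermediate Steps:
$K{\left(z \right)} = z + z^{2}$ ($K{\left(z \right)} = z^{2} + z = z + z^{2}$)
$\sqrt{K{\left(61 \right)} - 70} = \sqrt{61 \left(1 + 61\right) - 70} = \sqrt{61 \cdot 62 - 70} = \sqrt{3782 - 70} = \sqrt{3712} = 8 \sqrt{58}$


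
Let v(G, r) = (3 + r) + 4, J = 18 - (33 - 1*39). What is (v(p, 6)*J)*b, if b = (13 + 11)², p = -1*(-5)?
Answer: 179712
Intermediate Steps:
J = 24 (J = 18 - (33 - 39) = 18 - 1*(-6) = 18 + 6 = 24)
p = 5
b = 576 (b = 24² = 576)
v(G, r) = 7 + r
(v(p, 6)*J)*b = ((7 + 6)*24)*576 = (13*24)*576 = 312*576 = 179712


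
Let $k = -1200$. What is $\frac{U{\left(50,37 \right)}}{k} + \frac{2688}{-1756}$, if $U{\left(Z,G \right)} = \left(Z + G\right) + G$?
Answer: $- \frac{215209}{131700} \approx -1.6341$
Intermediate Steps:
$U{\left(Z,G \right)} = Z + 2 G$ ($U{\left(Z,G \right)} = \left(G + Z\right) + G = Z + 2 G$)
$\frac{U{\left(50,37 \right)}}{k} + \frac{2688}{-1756} = \frac{50 + 2 \cdot 37}{-1200} + \frac{2688}{-1756} = \left(50 + 74\right) \left(- \frac{1}{1200}\right) + 2688 \left(- \frac{1}{1756}\right) = 124 \left(- \frac{1}{1200}\right) - \frac{672}{439} = - \frac{31}{300} - \frac{672}{439} = - \frac{215209}{131700}$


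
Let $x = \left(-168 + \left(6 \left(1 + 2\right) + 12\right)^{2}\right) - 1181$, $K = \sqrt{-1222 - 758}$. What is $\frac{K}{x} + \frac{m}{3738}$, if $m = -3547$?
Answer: $- \frac{3547}{3738} - \frac{6 i \sqrt{55}}{449} \approx -0.9489 - 0.099103 i$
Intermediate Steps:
$K = 6 i \sqrt{55}$ ($K = \sqrt{-1980} = 6 i \sqrt{55} \approx 44.497 i$)
$x = -449$ ($x = \left(-168 + \left(6 \cdot 3 + 12\right)^{2}\right) - 1181 = \left(-168 + \left(18 + 12\right)^{2}\right) - 1181 = \left(-168 + 30^{2}\right) - 1181 = \left(-168 + 900\right) - 1181 = 732 - 1181 = -449$)
$\frac{K}{x} + \frac{m}{3738} = \frac{6 i \sqrt{55}}{-449} - \frac{3547}{3738} = 6 i \sqrt{55} \left(- \frac{1}{449}\right) - \frac{3547}{3738} = - \frac{6 i \sqrt{55}}{449} - \frac{3547}{3738} = - \frac{3547}{3738} - \frac{6 i \sqrt{55}}{449}$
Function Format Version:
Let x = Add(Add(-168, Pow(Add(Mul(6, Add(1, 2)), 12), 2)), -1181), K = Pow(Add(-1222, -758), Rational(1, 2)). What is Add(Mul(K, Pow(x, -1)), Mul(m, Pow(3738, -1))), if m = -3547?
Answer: Add(Rational(-3547, 3738), Mul(Rational(-6, 449), I, Pow(55, Rational(1, 2)))) ≈ Add(-0.94890, Mul(-0.099103, I))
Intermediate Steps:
K = Mul(6, I, Pow(55, Rational(1, 2))) (K = Pow(-1980, Rational(1, 2)) = Mul(6, I, Pow(55, Rational(1, 2))) ≈ Mul(44.497, I))
x = -449 (x = Add(Add(-168, Pow(Add(Mul(6, 3), 12), 2)), -1181) = Add(Add(-168, Pow(Add(18, 12), 2)), -1181) = Add(Add(-168, Pow(30, 2)), -1181) = Add(Add(-168, 900), -1181) = Add(732, -1181) = -449)
Add(Mul(K, Pow(x, -1)), Mul(m, Pow(3738, -1))) = Add(Mul(Mul(6, I, Pow(55, Rational(1, 2))), Pow(-449, -1)), Mul(-3547, Pow(3738, -1))) = Add(Mul(Mul(6, I, Pow(55, Rational(1, 2))), Rational(-1, 449)), Mul(-3547, Rational(1, 3738))) = Add(Mul(Rational(-6, 449), I, Pow(55, Rational(1, 2))), Rational(-3547, 3738)) = Add(Rational(-3547, 3738), Mul(Rational(-6, 449), I, Pow(55, Rational(1, 2))))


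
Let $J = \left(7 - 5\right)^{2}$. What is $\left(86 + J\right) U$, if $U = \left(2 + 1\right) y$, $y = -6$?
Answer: $-1620$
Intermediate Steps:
$J = 4$ ($J = 2^{2} = 4$)
$U = -18$ ($U = \left(2 + 1\right) \left(-6\right) = 3 \left(-6\right) = -18$)
$\left(86 + J\right) U = \left(86 + 4\right) \left(-18\right) = 90 \left(-18\right) = -1620$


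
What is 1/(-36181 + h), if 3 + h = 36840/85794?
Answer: -14299/517388876 ≈ -2.7637e-5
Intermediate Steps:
h = -36757/14299 (h = -3 + 36840/85794 = -3 + 36840*(1/85794) = -3 + 6140/14299 = -36757/14299 ≈ -2.5706)
1/(-36181 + h) = 1/(-36181 - 36757/14299) = 1/(-517388876/14299) = -14299/517388876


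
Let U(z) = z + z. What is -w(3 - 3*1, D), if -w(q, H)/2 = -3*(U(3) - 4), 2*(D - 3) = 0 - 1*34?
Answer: -12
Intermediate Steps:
U(z) = 2*z
D = -14 (D = 3 + (0 - 1*34)/2 = 3 + (0 - 34)/2 = 3 + (½)*(-34) = 3 - 17 = -14)
w(q, H) = 12 (w(q, H) = -(-6)*(2*3 - 4) = -(-6)*(6 - 4) = -(-6)*2 = -2*(-6) = 12)
-w(3 - 3*1, D) = -1*12 = -12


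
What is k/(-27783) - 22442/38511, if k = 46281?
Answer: -89104951/39627819 ≈ -2.2485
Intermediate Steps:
k/(-27783) - 22442/38511 = 46281/(-27783) - 22442/38511 = 46281*(-1/27783) - 22442*1/38511 = -15427/9261 - 22442/38511 = -89104951/39627819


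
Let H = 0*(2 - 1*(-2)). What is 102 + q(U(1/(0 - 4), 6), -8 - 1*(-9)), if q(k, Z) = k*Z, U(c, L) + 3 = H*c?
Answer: 99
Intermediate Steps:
H = 0 (H = 0*(2 + 2) = 0*4 = 0)
U(c, L) = -3 (U(c, L) = -3 + 0*c = -3 + 0 = -3)
q(k, Z) = Z*k
102 + q(U(1/(0 - 4), 6), -8 - 1*(-9)) = 102 + (-8 - 1*(-9))*(-3) = 102 + (-8 + 9)*(-3) = 102 + 1*(-3) = 102 - 3 = 99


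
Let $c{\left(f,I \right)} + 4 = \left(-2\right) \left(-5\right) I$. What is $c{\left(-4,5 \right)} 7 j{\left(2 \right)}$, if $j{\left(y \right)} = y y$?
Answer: $1288$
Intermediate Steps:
$j{\left(y \right)} = y^{2}$
$c{\left(f,I \right)} = -4 + 10 I$ ($c{\left(f,I \right)} = -4 + \left(-2\right) \left(-5\right) I = -4 + 10 I$)
$c{\left(-4,5 \right)} 7 j{\left(2 \right)} = \left(-4 + 10 \cdot 5\right) 7 \cdot 2^{2} = \left(-4 + 50\right) 7 \cdot 4 = 46 \cdot 7 \cdot 4 = 322 \cdot 4 = 1288$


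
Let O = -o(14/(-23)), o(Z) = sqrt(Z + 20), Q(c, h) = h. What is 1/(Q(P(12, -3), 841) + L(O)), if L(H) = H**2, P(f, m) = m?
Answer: 23/19789 ≈ 0.0011623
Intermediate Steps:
o(Z) = sqrt(20 + Z)
O = -sqrt(10258)/23 (O = -sqrt(20 + 14/(-23)) = -sqrt(20 + 14*(-1/23)) = -sqrt(20 - 14/23) = -sqrt(446/23) = -sqrt(10258)/23 ≈ -4.4036)
1/(Q(P(12, -3), 841) + L(O)) = 1/(841 + (-sqrt(10258)/23)**2) = 1/(841 + 446/23) = 1/(19789/23) = 23/19789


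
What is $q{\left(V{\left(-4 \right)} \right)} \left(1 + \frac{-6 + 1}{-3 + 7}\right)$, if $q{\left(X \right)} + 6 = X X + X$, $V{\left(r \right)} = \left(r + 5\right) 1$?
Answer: $1$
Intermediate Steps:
$V{\left(r \right)} = 5 + r$ ($V{\left(r \right)} = \left(5 + r\right) 1 = 5 + r$)
$q{\left(X \right)} = -6 + X + X^{2}$ ($q{\left(X \right)} = -6 + \left(X X + X\right) = -6 + \left(X^{2} + X\right) = -6 + \left(X + X^{2}\right) = -6 + X + X^{2}$)
$q{\left(V{\left(-4 \right)} \right)} \left(1 + \frac{-6 + 1}{-3 + 7}\right) = \left(-6 + \left(5 - 4\right) + \left(5 - 4\right)^{2}\right) \left(1 + \frac{-6 + 1}{-3 + 7}\right) = \left(-6 + 1 + 1^{2}\right) \left(1 - \frac{5}{4}\right) = \left(-6 + 1 + 1\right) \left(1 - \frac{5}{4}\right) = - 4 \left(1 - \frac{5}{4}\right) = \left(-4\right) \left(- \frac{1}{4}\right) = 1$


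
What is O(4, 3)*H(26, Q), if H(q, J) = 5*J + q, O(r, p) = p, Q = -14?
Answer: -132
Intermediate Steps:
H(q, J) = q + 5*J
O(4, 3)*H(26, Q) = 3*(26 + 5*(-14)) = 3*(26 - 70) = 3*(-44) = -132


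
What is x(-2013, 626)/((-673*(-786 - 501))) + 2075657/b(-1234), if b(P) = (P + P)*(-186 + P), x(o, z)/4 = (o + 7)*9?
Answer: 171638564583/337275349840 ≈ 0.50890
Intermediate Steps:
x(o, z) = 252 + 36*o (x(o, z) = 4*((o + 7)*9) = 4*((7 + o)*9) = 4*(63 + 9*o) = 252 + 36*o)
b(P) = 2*P*(-186 + P) (b(P) = (2*P)*(-186 + P) = 2*P*(-186 + P))
x(-2013, 626)/((-673*(-786 - 501))) + 2075657/b(-1234) = (252 + 36*(-2013))/((-673*(-786 - 501))) + 2075657/((2*(-1234)*(-186 - 1234))) = (252 - 72468)/((-673*(-1287))) + 2075657/((2*(-1234)*(-1420))) = -72216/866151 + 2075657/3504560 = -72216*1/866151 + 2075657*(1/3504560) = -8024/96239 + 2075657/3504560 = 171638564583/337275349840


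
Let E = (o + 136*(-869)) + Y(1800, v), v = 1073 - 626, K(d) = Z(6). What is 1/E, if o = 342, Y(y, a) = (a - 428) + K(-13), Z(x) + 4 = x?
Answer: -1/117821 ≈ -8.4874e-6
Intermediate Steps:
Z(x) = -4 + x
K(d) = 2 (K(d) = -4 + 6 = 2)
v = 447
Y(y, a) = -426 + a (Y(y, a) = (a - 428) + 2 = (-428 + a) + 2 = -426 + a)
E = -117821 (E = (342 + 136*(-869)) + (-426 + 447) = (342 - 118184) + 21 = -117842 + 21 = -117821)
1/E = 1/(-117821) = -1/117821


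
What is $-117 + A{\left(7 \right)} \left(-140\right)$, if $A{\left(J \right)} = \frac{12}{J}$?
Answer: $-357$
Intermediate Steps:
$-117 + A{\left(7 \right)} \left(-140\right) = -117 + \frac{12}{7} \left(-140\right) = -117 - 240 = -357$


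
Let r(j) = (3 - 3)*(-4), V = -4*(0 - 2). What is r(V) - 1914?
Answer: -1914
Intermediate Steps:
V = 8 (V = -4*(-2) = 8)
r(j) = 0 (r(j) = 0*(-4) = 0)
r(V) - 1914 = 0 - 1914 = -1914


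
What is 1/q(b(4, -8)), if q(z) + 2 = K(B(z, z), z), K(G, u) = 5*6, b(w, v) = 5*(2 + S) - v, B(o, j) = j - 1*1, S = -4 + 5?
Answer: 1/28 ≈ 0.035714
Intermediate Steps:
S = 1
B(o, j) = -1 + j (B(o, j) = j - 1 = -1 + j)
b(w, v) = 15 - v (b(w, v) = 5*(2 + 1) - v = 5*3 - v = 15 - v)
K(G, u) = 30
q(z) = 28 (q(z) = -2 + 30 = 28)
1/q(b(4, -8)) = 1/28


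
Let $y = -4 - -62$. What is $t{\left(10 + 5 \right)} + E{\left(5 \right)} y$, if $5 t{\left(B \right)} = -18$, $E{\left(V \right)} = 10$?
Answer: $\frac{2882}{5} \approx 576.4$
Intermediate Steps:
$t{\left(B \right)} = - \frac{18}{5}$ ($t{\left(B \right)} = \frac{1}{5} \left(-18\right) = - \frac{18}{5}$)
$y = 58$ ($y = -4 + 62 = 58$)
$t{\left(10 + 5 \right)} + E{\left(5 \right)} y = - \frac{18}{5} + 10 \cdot 58 = - \frac{18}{5} + 580 = \frac{2882}{5}$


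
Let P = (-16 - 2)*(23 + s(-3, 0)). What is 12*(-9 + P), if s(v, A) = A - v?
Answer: -5724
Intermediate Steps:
P = -468 (P = (-16 - 2)*(23 + (0 - 1*(-3))) = -18*(23 + (0 + 3)) = -18*(23 + 3) = -18*26 = -468)
12*(-9 + P) = 12*(-9 - 468) = 12*(-477) = -5724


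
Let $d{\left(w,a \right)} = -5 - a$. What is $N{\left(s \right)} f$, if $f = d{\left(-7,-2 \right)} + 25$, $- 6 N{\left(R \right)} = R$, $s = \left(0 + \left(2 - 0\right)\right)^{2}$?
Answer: $- \frac{44}{3} \approx -14.667$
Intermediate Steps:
$s = 4$ ($s = \left(0 + \left(2 + 0\right)\right)^{2} = \left(0 + 2\right)^{2} = 2^{2} = 4$)
$N{\left(R \right)} = - \frac{R}{6}$
$f = 22$ ($f = \left(-5 - -2\right) + 25 = \left(-5 + 2\right) + 25 = -3 + 25 = 22$)
$N{\left(s \right)} f = \left(- \frac{1}{6}\right) 4 \cdot 22 = \left(- \frac{2}{3}\right) 22 = - \frac{44}{3}$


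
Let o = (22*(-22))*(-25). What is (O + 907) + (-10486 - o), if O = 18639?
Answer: -3040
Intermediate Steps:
o = 12100 (o = -484*(-25) = 12100)
(O + 907) + (-10486 - o) = (18639 + 907) + (-10486 - 1*12100) = 19546 + (-10486 - 12100) = 19546 - 22586 = -3040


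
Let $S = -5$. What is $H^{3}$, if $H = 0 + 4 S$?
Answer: $-8000$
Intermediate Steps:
$H = -20$ ($H = 0 + 4 \left(-5\right) = 0 - 20 = -20$)
$H^{3} = \left(-20\right)^{3} = -8000$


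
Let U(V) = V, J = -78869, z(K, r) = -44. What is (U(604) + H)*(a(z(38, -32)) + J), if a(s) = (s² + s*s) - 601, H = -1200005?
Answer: 90672316798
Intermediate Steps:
a(s) = -601 + 2*s² (a(s) = (s² + s²) - 601 = 2*s² - 601 = -601 + 2*s²)
(U(604) + H)*(a(z(38, -32)) + J) = (604 - 1200005)*((-601 + 2*(-44)²) - 78869) = -1199401*((-601 + 2*1936) - 78869) = -1199401*((-601 + 3872) - 78869) = -1199401*(3271 - 78869) = -1199401*(-75598) = 90672316798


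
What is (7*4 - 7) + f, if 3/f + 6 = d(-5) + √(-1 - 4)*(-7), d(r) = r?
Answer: 2551/122 + 7*I*√5/122 ≈ 20.91 + 0.1283*I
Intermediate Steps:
f = 3/(-11 - 7*I*√5) (f = 3/(-6 + (-5 + √(-1 - 4)*(-7))) = 3/(-6 + (-5 + √(-5)*(-7))) = 3/(-6 + (-5 + (I*√5)*(-7))) = 3/(-6 + (-5 - 7*I*√5)) = 3/(-11 - 7*I*√5) ≈ -0.090164 + 0.1283*I)
(7*4 - 7) + f = (7*4 - 7) + (-11/122 + 7*I*√5/122) = (28 - 7) + (-11/122 + 7*I*√5/122) = 21 + (-11/122 + 7*I*√5/122) = 2551/122 + 7*I*√5/122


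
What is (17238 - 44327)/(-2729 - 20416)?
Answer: 27089/23145 ≈ 1.1704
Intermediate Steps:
(17238 - 44327)/(-2729 - 20416) = -27089/(-23145) = -27089*(-1/23145) = 27089/23145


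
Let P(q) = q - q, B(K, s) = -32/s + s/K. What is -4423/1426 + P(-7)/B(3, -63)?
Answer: -4423/1426 ≈ -3.1017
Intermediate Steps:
P(q) = 0
-4423/1426 + P(-7)/B(3, -63) = -4423/1426 + 0/(-32/(-63) - 63/3) = -4423*1/1426 + 0/(-32*(-1/63) - 63*⅓) = -4423/1426 + 0/(32/63 - 21) = -4423/1426 + 0/(-1291/63) = -4423/1426 + 0*(-63/1291) = -4423/1426 + 0 = -4423/1426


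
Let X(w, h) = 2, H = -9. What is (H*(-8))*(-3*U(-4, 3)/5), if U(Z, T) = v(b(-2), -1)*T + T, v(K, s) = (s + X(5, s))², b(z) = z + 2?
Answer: -1296/5 ≈ -259.20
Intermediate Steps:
b(z) = 2 + z
v(K, s) = (2 + s)² (v(K, s) = (s + 2)² = (2 + s)²)
U(Z, T) = 2*T (U(Z, T) = (2 - 1)²*T + T = 1²*T + T = 1*T + T = T + T = 2*T)
(H*(-8))*(-3*U(-4, 3)/5) = (-9*(-8))*(-6*3/5) = 72*(-3*6*(⅕)) = 72*(-18*⅕) = 72*(-18/5) = -1296/5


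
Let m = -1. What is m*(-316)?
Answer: 316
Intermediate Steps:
m*(-316) = -1*(-316) = 316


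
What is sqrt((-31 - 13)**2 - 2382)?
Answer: I*sqrt(446) ≈ 21.119*I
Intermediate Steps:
sqrt((-31 - 13)**2 - 2382) = sqrt((-44)**2 - 2382) = sqrt(1936 - 2382) = sqrt(-446) = I*sqrt(446)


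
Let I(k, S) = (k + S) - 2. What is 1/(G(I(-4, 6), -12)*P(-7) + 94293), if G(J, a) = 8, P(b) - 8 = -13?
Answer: 1/94253 ≈ 1.0610e-5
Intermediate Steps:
I(k, S) = -2 + S + k (I(k, S) = (S + k) - 2 = -2 + S + k)
P(b) = -5 (P(b) = 8 - 13 = -5)
1/(G(I(-4, 6), -12)*P(-7) + 94293) = 1/(8*(-5) + 94293) = 1/(-40 + 94293) = 1/94253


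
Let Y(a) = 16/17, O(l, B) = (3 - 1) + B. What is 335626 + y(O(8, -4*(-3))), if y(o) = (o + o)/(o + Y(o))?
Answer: 42624740/127 ≈ 3.3563e+5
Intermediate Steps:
O(l, B) = 2 + B
Y(a) = 16/17 (Y(a) = 16*(1/17) = 16/17)
y(o) = 2*o/(16/17 + o) (y(o) = (o + o)/(o + 16/17) = (2*o)/(16/17 + o) = 2*o/(16/17 + o))
335626 + y(O(8, -4*(-3))) = 335626 + 34*(2 - 4*(-3))/(16 + 17*(2 - 4*(-3))) = 335626 + 34*(2 + 12)/(16 + 17*(2 + 12)) = 335626 + 34*14/(16 + 17*14) = 335626 + 34*14/(16 + 238) = 335626 + 34*14/254 = 335626 + 34*14*(1/254) = 335626 + 238/127 = 42624740/127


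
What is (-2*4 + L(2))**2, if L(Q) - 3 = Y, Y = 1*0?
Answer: 25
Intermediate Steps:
Y = 0
L(Q) = 3 (L(Q) = 3 + 0 = 3)
(-2*4 + L(2))**2 = (-2*4 + 3)**2 = (-8 + 3)**2 = (-5)**2 = 25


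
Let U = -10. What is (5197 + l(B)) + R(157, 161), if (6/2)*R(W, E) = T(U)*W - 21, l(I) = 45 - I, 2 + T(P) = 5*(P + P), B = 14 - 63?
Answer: -54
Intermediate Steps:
B = -49
T(P) = -2 + 10*P (T(P) = -2 + 5*(P + P) = -2 + 5*(2*P) = -2 + 10*P)
R(W, E) = -7 - 34*W (R(W, E) = ((-2 + 10*(-10))*W - 21)/3 = ((-2 - 100)*W - 21)/3 = (-102*W - 21)/3 = (-21 - 102*W)/3 = -7 - 34*W)
(5197 + l(B)) + R(157, 161) = (5197 + (45 - 1*(-49))) + (-7 - 34*157) = (5197 + (45 + 49)) + (-7 - 5338) = (5197 + 94) - 5345 = 5291 - 5345 = -54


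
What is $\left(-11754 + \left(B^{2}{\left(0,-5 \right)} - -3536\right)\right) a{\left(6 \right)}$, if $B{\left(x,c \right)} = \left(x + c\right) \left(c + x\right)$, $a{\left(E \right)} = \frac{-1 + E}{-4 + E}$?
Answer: $- \frac{37965}{2} \approx -18983.0$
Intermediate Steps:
$a{\left(E \right)} = \frac{-1 + E}{-4 + E}$
$B{\left(x,c \right)} = \left(c + x\right)^{2}$ ($B{\left(x,c \right)} = \left(c + x\right) \left(c + x\right) = \left(c + x\right)^{2}$)
$\left(-11754 + \left(B^{2}{\left(0,-5 \right)} - -3536\right)\right) a{\left(6 \right)} = \left(-11754 + \left(\left(\left(-5 + 0\right)^{2}\right)^{2} - -3536\right)\right) \frac{-1 + 6}{-4 + 6} = \left(-11754 + \left(\left(\left(-5\right)^{2}\right)^{2} + 3536\right)\right) \frac{1}{2} \cdot 5 = \left(-11754 + \left(25^{2} + 3536\right)\right) \frac{1}{2} \cdot 5 = \left(-11754 + \left(625 + 3536\right)\right) \frac{5}{2} = \left(-11754 + 4161\right) \frac{5}{2} = \left(-7593\right) \frac{5}{2} = - \frac{37965}{2}$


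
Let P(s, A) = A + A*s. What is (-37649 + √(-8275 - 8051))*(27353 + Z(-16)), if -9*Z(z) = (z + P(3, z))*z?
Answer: -9220127153/9 + 244897*I*√1814/3 ≈ -1.0245e+9 + 3.4768e+6*I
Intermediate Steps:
Z(z) = -5*z²/9 (Z(z) = -(z + z*(1 + 3))*z/9 = -(z + z*4)*z/9 = -(z + 4*z)*z/9 = -5*z*z/9 = -5*z²/9)
(-37649 + √(-8275 - 8051))*(27353 + Z(-16)) = (-37649 + √(-8275 - 8051))*(27353 - 5/9*(-16)²) = (-37649 + √(-16326))*(27353 - 5/9*256) = (-37649 + 3*I*√1814)*(27353 - 1280/9) = (-37649 + 3*I*√1814)*(244897/9) = -9220127153/9 + 244897*I*√1814/3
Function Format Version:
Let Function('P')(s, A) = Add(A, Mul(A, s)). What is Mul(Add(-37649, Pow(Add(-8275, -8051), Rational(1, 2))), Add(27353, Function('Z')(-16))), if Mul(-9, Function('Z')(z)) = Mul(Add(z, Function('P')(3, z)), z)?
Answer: Add(Rational(-9220127153, 9), Mul(Rational(244897, 3), I, Pow(1814, Rational(1, 2)))) ≈ Add(-1.0245e+9, Mul(3.4768e+6, I))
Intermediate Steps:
Function('Z')(z) = Mul(Rational(-5, 9), Pow(z, 2)) (Function('Z')(z) = Mul(Rational(-1, 9), Mul(Add(z, Mul(z, Add(1, 3))), z)) = Mul(Rational(-1, 9), Mul(Add(z, Mul(z, 4)), z)) = Mul(Rational(-1, 9), Mul(Add(z, Mul(4, z)), z)) = Mul(Rational(-1, 9), Mul(Mul(5, z), z)) = Mul(Rational(-1, 9), Mul(5, Pow(z, 2))) = Mul(Rational(-5, 9), Pow(z, 2)))
Mul(Add(-37649, Pow(Add(-8275, -8051), Rational(1, 2))), Add(27353, Function('Z')(-16))) = Mul(Add(-37649, Pow(Add(-8275, -8051), Rational(1, 2))), Add(27353, Mul(Rational(-5, 9), Pow(-16, 2)))) = Mul(Add(-37649, Pow(-16326, Rational(1, 2))), Add(27353, Mul(Rational(-5, 9), 256))) = Mul(Add(-37649, Mul(3, I, Pow(1814, Rational(1, 2)))), Add(27353, Rational(-1280, 9))) = Mul(Add(-37649, Mul(3, I, Pow(1814, Rational(1, 2)))), Rational(244897, 9)) = Add(Rational(-9220127153, 9), Mul(Rational(244897, 3), I, Pow(1814, Rational(1, 2))))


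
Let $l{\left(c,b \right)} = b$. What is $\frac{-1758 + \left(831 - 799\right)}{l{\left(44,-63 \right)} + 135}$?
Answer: $- \frac{863}{36} \approx -23.972$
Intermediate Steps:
$\frac{-1758 + \left(831 - 799\right)}{l{\left(44,-63 \right)} + 135} = \frac{-1758 + \left(831 - 799\right)}{-63 + 135} = \frac{-1758 + 32}{72} = \left(-1726\right) \frac{1}{72} = - \frac{863}{36}$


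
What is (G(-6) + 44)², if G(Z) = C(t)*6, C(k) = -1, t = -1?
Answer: 1444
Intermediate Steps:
G(Z) = -6 (G(Z) = -1*6 = -6)
(G(-6) + 44)² = (-6 + 44)² = 38² = 1444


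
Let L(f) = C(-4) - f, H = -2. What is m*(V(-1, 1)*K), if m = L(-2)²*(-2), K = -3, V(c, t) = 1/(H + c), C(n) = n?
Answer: -8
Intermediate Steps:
V(c, t) = 1/(-2 + c)
L(f) = -4 - f
m = -8 (m = (-4 - 1*(-2))²*(-2) = (-4 + 2)²*(-2) = (-2)²*(-2) = 4*(-2) = -8)
m*(V(-1, 1)*K) = -8*(-3)/(-2 - 1) = -8*(-3)/(-3) = -(-8)*(-3)/3 = -8*1 = -8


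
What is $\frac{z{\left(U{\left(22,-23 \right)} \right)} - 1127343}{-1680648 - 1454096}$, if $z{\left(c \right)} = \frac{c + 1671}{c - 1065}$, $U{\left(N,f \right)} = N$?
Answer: $\frac{587910221}{1634768996} \approx 0.35963$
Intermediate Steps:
$z{\left(c \right)} = \frac{1671 + c}{-1065 + c}$
$\frac{z{\left(U{\left(22,-23 \right)} \right)} - 1127343}{-1680648 - 1454096} = \frac{\frac{1671 + 22}{-1065 + 22} - 1127343}{-1680648 - 1454096} = \frac{\frac{1}{-1043} \cdot 1693 - 1127343}{-3134744} = \left(\left(- \frac{1}{1043}\right) 1693 - 1127343\right) \left(- \frac{1}{3134744}\right) = \left(- \frac{1693}{1043} - 1127343\right) \left(- \frac{1}{3134744}\right) = \left(- \frac{1175820442}{1043}\right) \left(- \frac{1}{3134744}\right) = \frac{587910221}{1634768996}$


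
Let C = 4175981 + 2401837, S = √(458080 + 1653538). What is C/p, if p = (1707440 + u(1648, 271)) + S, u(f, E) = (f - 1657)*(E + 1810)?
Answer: 11108033612598/2851742729903 - 6577818*√2111618/2851742729903 ≈ 3.8918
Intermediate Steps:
u(f, E) = (-1657 + f)*(1810 + E)
S = √2111618 ≈ 1453.1
C = 6577818
p = 1688711 + √2111618 (p = (1707440 + (-2999170 - 1657*271 + 1810*1648 + 271*1648)) + √2111618 = (1707440 + (-2999170 - 449047 + 2982880 + 446608)) + √2111618 = (1707440 - 18729) + √2111618 = 1688711 + √2111618 ≈ 1.6902e+6)
C/p = 6577818/(1688711 + √2111618)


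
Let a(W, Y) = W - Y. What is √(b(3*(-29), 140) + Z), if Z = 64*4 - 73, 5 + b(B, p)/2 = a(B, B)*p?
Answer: √173 ≈ 13.153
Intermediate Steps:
b(B, p) = -10 (b(B, p) = -10 + 2*((B - B)*p) = -10 + 2*(0*p) = -10 + 2*0 = -10 + 0 = -10)
Z = 183 (Z = 256 - 73 = 183)
√(b(3*(-29), 140) + Z) = √(-10 + 183) = √173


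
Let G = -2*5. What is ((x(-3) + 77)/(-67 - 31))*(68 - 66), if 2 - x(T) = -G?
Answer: -69/49 ≈ -1.4082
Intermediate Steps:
G = -10
x(T) = -8 (x(T) = 2 - (-1)*(-10) = 2 - 1*10 = 2 - 10 = -8)
((x(-3) + 77)/(-67 - 31))*(68 - 66) = ((-8 + 77)/(-67 - 31))*(68 - 66) = (69/(-98))*2 = (69*(-1/98))*2 = -69/98*2 = -69/49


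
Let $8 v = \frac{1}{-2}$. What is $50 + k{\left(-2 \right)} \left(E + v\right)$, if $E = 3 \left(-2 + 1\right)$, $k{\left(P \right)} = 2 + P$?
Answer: $50$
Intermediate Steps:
$E = -3$ ($E = 3 \left(-1\right) = -3$)
$v = - \frac{1}{16}$ ($v = \frac{1}{8 \left(-2\right)} = \frac{1}{8} \left(- \frac{1}{2}\right) = - \frac{1}{16} \approx -0.0625$)
$50 + k{\left(-2 \right)} \left(E + v\right) = 50 + \left(2 - 2\right) \left(-3 - \frac{1}{16}\right) = 50 + 0 \left(- \frac{49}{16}\right) = 50 + 0 = 50$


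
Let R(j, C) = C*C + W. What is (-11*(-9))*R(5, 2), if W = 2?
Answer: 594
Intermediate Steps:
R(j, C) = 2 + C**2 (R(j, C) = C*C + 2 = C**2 + 2 = 2 + C**2)
(-11*(-9))*R(5, 2) = (-11*(-9))*(2 + 2**2) = 99*(2 + 4) = 99*6 = 594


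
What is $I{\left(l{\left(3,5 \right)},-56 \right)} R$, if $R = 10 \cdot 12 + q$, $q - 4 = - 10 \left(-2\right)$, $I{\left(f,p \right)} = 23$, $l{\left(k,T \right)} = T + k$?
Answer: $3312$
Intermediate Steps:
$q = 24$ ($q = 4 - 10 \left(-2\right) = 4 - -20 = 4 + 20 = 24$)
$R = 144$ ($R = 10 \cdot 12 + 24 = 120 + 24 = 144$)
$I{\left(l{\left(3,5 \right)},-56 \right)} R = 23 \cdot 144 = 3312$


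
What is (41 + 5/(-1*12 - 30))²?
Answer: 2948089/1764 ≈ 1671.3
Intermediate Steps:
(41 + 5/(-1*12 - 30))² = (41 + 5/(-12 - 30))² = (41 + 5/(-42))² = (41 - 1/42*5)² = (41 - 5/42)² = (1717/42)² = 2948089/1764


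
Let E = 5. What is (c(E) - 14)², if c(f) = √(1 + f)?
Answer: (14 - √6)² ≈ 133.41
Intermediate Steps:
(c(E) - 14)² = (√(1 + 5) - 14)² = (√6 - 14)² = (-14 + √6)²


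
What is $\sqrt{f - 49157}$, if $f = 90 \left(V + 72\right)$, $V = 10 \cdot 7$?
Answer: $i \sqrt{36377} \approx 190.73 i$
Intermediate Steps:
$V = 70$
$f = 12780$ ($f = 90 \left(70 + 72\right) = 90 \cdot 142 = 12780$)
$\sqrt{f - 49157} = \sqrt{12780 - 49157} = \sqrt{-36377} = i \sqrt{36377}$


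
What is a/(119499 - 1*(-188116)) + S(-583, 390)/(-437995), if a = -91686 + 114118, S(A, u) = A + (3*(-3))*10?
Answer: 2006425747/26946766385 ≈ 0.074459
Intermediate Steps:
S(A, u) = -90 + A (S(A, u) = A - 9*10 = A - 90 = -90 + A)
a = 22432
a/(119499 - 1*(-188116)) + S(-583, 390)/(-437995) = 22432/(119499 - 1*(-188116)) + (-90 - 583)/(-437995) = 22432/(119499 + 188116) - 673*(-1/437995) = 22432/307615 + 673/437995 = 2006425747/26946766385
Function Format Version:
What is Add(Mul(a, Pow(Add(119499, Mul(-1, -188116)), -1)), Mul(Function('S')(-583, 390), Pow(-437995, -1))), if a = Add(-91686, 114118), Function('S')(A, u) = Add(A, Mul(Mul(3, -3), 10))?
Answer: Rational(2006425747, 26946766385) ≈ 0.074459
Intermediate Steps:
Function('S')(A, u) = Add(-90, A) (Function('S')(A, u) = Add(A, Mul(-9, 10)) = Add(A, -90) = Add(-90, A))
a = 22432
Add(Mul(a, Pow(Add(119499, Mul(-1, -188116)), -1)), Mul(Function('S')(-583, 390), Pow(-437995, -1))) = Add(Mul(22432, Pow(Add(119499, Mul(-1, -188116)), -1)), Mul(Add(-90, -583), Pow(-437995, -1))) = Add(Mul(22432, Pow(Add(119499, 188116), -1)), Mul(-673, Rational(-1, 437995))) = Add(Mul(22432, Pow(307615, -1)), Rational(673, 437995)) = Add(Mul(22432, Rational(1, 307615)), Rational(673, 437995)) = Add(Rational(22432, 307615), Rational(673, 437995)) = Rational(2006425747, 26946766385)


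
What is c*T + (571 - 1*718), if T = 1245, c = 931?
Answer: 1158948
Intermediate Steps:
c*T + (571 - 1*718) = 931*1245 + (571 - 1*718) = 1159095 + (571 - 718) = 1159095 - 147 = 1158948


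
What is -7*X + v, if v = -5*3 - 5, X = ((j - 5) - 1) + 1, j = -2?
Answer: 29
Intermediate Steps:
X = -7 (X = ((-2 - 5) - 1) + 1 = (-7 - 1) + 1 = -8 + 1 = -7)
v = -20 (v = -15 - 5 = -20)
-7*X + v = -7*(-7) - 20 = 49 - 20 = 29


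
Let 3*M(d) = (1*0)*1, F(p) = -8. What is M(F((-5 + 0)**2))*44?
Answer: 0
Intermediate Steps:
M(d) = 0 (M(d) = ((1*0)*1)/3 = (0*1)/3 = (1/3)*0 = 0)
M(F((-5 + 0)**2))*44 = 0*44 = 0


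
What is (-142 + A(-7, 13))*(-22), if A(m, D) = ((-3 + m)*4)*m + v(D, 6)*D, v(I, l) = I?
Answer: -6754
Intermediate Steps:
A(m, D) = D**2 + m*(-12 + 4*m) (A(m, D) = ((-3 + m)*4)*m + D*D = (-12 + 4*m)*m + D**2 = m*(-12 + 4*m) + D**2 = D**2 + m*(-12 + 4*m))
(-142 + A(-7, 13))*(-22) = (-142 + (13**2 - 12*(-7) + 4*(-7)**2))*(-22) = (-142 + (169 + 84 + 4*49))*(-22) = (-142 + (169 + 84 + 196))*(-22) = (-142 + 449)*(-22) = 307*(-22) = -6754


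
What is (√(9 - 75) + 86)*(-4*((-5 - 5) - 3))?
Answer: 4472 + 52*I*√66 ≈ 4472.0 + 422.45*I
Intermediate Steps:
(√(9 - 75) + 86)*(-4*((-5 - 5) - 3)) = (√(-66) + 86)*(-4*(-10 - 3)) = (I*√66 + 86)*(-4*(-13)) = (86 + I*√66)*52 = 4472 + 52*I*√66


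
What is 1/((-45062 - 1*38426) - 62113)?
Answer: -1/145601 ≈ -6.8681e-6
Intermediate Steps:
1/((-45062 - 1*38426) - 62113) = 1/((-45062 - 38426) - 62113) = 1/(-83488 - 62113) = 1/(-145601) = -1/145601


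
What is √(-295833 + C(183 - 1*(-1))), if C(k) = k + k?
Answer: I*√295465 ≈ 543.57*I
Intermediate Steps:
C(k) = 2*k
√(-295833 + C(183 - 1*(-1))) = √(-295833 + 2*(183 - 1*(-1))) = √(-295833 + 2*(183 + 1)) = √(-295833 + 2*184) = √(-295833 + 368) = √(-295465) = I*√295465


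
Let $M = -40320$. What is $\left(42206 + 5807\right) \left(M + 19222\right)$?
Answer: $-1012978274$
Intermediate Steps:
$\left(42206 + 5807\right) \left(M + 19222\right) = \left(42206 + 5807\right) \left(-40320 + 19222\right) = 48013 \left(-21098\right) = -1012978274$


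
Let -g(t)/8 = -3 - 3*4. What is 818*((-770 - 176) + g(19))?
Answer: -675668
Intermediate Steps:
g(t) = 120 (g(t) = -8*(-3 - 3*4) = -8*(-3 - 12) = -8*(-15) = 120)
818*((-770 - 176) + g(19)) = 818*((-770 - 176) + 120) = 818*(-946 + 120) = 818*(-826) = -675668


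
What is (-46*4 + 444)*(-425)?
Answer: -110500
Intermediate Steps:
(-46*4 + 444)*(-425) = (-184 + 444)*(-425) = 260*(-425) = -110500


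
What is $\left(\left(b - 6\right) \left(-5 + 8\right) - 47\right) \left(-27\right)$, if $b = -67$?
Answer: $7182$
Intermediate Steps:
$\left(\left(b - 6\right) \left(-5 + 8\right) - 47\right) \left(-27\right) = \left(\left(-67 - 6\right) \left(-5 + 8\right) - 47\right) \left(-27\right) = \left(\left(-73\right) 3 - 47\right) \left(-27\right) = \left(-219 - 47\right) \left(-27\right) = \left(-266\right) \left(-27\right) = 7182$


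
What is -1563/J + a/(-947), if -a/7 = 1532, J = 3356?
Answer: 34509583/3178132 ≈ 10.858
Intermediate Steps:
a = -10724 (a = -7*1532 = -10724)
-1563/J + a/(-947) = -1563/3356 - 10724/(-947) = -1563*1/3356 - 10724*(-1/947) = -1563/3356 + 10724/947 = 34509583/3178132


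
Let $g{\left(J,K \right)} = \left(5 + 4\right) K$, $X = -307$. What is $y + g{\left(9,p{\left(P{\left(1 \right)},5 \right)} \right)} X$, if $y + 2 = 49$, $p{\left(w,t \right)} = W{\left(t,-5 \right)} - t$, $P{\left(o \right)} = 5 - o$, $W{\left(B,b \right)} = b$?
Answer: $27677$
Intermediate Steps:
$p{\left(w,t \right)} = -5 - t$
$y = 47$ ($y = -2 + 49 = 47$)
$g{\left(J,K \right)} = 9 K$
$y + g{\left(9,p{\left(P{\left(1 \right)},5 \right)} \right)} X = 47 + 9 \left(-5 - 5\right) \left(-307\right) = 47 + 9 \left(-10\right) \left(-307\right) = 47 - -27630 = 47 + 27630 = 27677$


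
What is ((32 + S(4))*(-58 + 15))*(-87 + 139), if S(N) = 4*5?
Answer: -116272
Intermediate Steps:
S(N) = 20
((32 + S(4))*(-58 + 15))*(-87 + 139) = ((32 + 20)*(-58 + 15))*(-87 + 139) = (52*(-43))*52 = -2236*52 = -116272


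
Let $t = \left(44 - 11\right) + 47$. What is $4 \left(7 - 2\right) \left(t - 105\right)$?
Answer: $-500$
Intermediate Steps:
$t = 80$ ($t = 33 + 47 = 80$)
$4 \left(7 - 2\right) \left(t - 105\right) = 4 \left(7 - 2\right) \left(80 - 105\right) = 4 \cdot 5 \left(-25\right) = 20 \left(-25\right) = -500$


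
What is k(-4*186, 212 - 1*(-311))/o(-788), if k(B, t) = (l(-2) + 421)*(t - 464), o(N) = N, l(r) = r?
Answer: -24721/788 ≈ -31.372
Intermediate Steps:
k(B, t) = -194416 + 419*t (k(B, t) = (-2 + 421)*(t - 464) = 419*(-464 + t) = -194416 + 419*t)
k(-4*186, 212 - 1*(-311))/o(-788) = (-194416 + 419*(212 - 1*(-311)))/(-788) = (-194416 + 419*(212 + 311))*(-1/788) = (-194416 + 419*523)*(-1/788) = (-194416 + 219137)*(-1/788) = 24721*(-1/788) = -24721/788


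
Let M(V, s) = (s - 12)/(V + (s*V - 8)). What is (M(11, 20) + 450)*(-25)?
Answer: -2508950/223 ≈ -11251.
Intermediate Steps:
M(V, s) = (-12 + s)/(-8 + V + V*s) (M(V, s) = (-12 + s)/(V + (V*s - 8)) = (-12 + s)/(V + (-8 + V*s)) = (-12 + s)/(-8 + V + V*s))
(M(11, 20) + 450)*(-25) = ((-12 + 20)/(-8 + 11 + 11*20) + 450)*(-25) = (8/(-8 + 11 + 220) + 450)*(-25) = (8/223 + 450)*(-25) = (100358/223)*(-25) = -2508950/223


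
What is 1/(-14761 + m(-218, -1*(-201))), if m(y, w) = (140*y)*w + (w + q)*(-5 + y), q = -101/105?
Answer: -105/650358397 ≈ -1.6145e-7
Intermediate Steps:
q = -101/105 (q = -101*1/105 = -101/105 ≈ -0.96190)
m(y, w) = (-5 + y)*(-101/105 + w) + 140*w*y (m(y, w) = (140*y)*w + (w - 101/105)*(-5 + y) = 140*w*y + (-101/105 + w)*(-5 + y) = 140*w*y + (-5 + y)*(-101/105 + w) = (-5 + y)*(-101/105 + w) + 140*w*y)
1/(-14761 + m(-218, -1*(-201))) = 1/(-14761 + (101/21 - (-5)*(-201) - 101/105*(-218) + 141*(-1*(-201))*(-218))) = 1/(-14761 + (101/21 - 5*201 + 22018/105 + 141*201*(-218))) = 1/(-14761 + (101/21 - 1005 + 22018/105 - 6178338)) = 1/(-14761 - 648808492/105) = 1/(-650358397/105) = -105/650358397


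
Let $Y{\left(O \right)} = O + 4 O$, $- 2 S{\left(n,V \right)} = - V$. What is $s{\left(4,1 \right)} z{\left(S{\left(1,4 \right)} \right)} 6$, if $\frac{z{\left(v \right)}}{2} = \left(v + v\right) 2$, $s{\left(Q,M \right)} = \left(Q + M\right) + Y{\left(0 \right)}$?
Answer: $480$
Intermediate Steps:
$S{\left(n,V \right)} = \frac{V}{2}$ ($S{\left(n,V \right)} = - \frac{\left(-1\right) V}{2} = \frac{V}{2}$)
$Y{\left(O \right)} = 5 O$
$s{\left(Q,M \right)} = M + Q$ ($s{\left(Q,M \right)} = \left(Q + M\right) + 5 \cdot 0 = \left(M + Q\right) + 0 = M + Q$)
$z{\left(v \right)} = 8 v$ ($z{\left(v \right)} = 2 \left(v + v\right) 2 = 2 \cdot 2 v 2 = 2 \cdot 4 v = 8 v$)
$s{\left(4,1 \right)} z{\left(S{\left(1,4 \right)} \right)} 6 = \left(1 + 4\right) 8 \cdot \frac{1}{2} \cdot 4 \cdot 6 = 5 \cdot 8 \cdot 2 \cdot 6 = 5 \cdot 16 \cdot 6 = 80 \cdot 6 = 480$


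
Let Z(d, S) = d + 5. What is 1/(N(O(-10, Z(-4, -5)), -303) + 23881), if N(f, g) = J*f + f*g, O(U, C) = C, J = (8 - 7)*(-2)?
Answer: 1/23576 ≈ 4.2416e-5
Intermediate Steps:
Z(d, S) = 5 + d
J = -2 (J = 1*(-2) = -2)
N(f, g) = -2*f + f*g
1/(N(O(-10, Z(-4, -5)), -303) + 23881) = 1/((5 - 4)*(-2 - 303) + 23881) = 1/(1*(-305) + 23881) = 1/(-305 + 23881) = 1/23576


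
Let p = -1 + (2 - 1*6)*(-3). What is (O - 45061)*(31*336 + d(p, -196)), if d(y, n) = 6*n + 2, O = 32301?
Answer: -117927920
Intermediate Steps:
p = 11 (p = -1 + (2 - 6)*(-3) = -1 - 4*(-3) = -1 + 12 = 11)
d(y, n) = 2 + 6*n
(O - 45061)*(31*336 + d(p, -196)) = (32301 - 45061)*(31*336 + (2 + 6*(-196))) = -12760*(10416 + (2 - 1176)) = -12760*(10416 - 1174) = -12760*9242 = -117927920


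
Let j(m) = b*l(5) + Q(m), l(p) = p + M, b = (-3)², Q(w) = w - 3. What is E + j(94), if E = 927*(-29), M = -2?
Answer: -26765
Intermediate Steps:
Q(w) = -3 + w
b = 9
l(p) = -2 + p (l(p) = p - 2 = -2 + p)
j(m) = 24 + m (j(m) = 9*(-2 + 5) + (-3 + m) = 9*3 + (-3 + m) = 27 + (-3 + m) = 24 + m)
E = -26883
E + j(94) = -26883 + (24 + 94) = -26883 + 118 = -26765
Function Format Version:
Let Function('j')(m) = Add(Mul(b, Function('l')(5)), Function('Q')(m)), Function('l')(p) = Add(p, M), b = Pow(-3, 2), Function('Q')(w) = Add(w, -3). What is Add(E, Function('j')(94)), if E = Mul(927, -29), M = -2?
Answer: -26765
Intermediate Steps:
Function('Q')(w) = Add(-3, w)
b = 9
Function('l')(p) = Add(-2, p) (Function('l')(p) = Add(p, -2) = Add(-2, p))
Function('j')(m) = Add(24, m) (Function('j')(m) = Add(Mul(9, Add(-2, 5)), Add(-3, m)) = Add(Mul(9, 3), Add(-3, m)) = Add(27, Add(-3, m)) = Add(24, m))
E = -26883
Add(E, Function('j')(94)) = Add(-26883, Add(24, 94)) = Add(-26883, 118) = -26765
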